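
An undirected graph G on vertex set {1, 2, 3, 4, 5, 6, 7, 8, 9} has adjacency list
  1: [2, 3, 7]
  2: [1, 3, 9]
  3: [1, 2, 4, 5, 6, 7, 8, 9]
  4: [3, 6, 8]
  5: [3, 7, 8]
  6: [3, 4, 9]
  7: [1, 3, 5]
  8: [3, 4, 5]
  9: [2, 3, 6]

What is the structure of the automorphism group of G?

Vertex 3 is the unique vertex of degree 8; the remaining 8 vertices each have degree 3 and induce a cycle, so G is the wheel on 9 vertices with hub 3. With the hub fixed, the remaining symmetry is that of the rim cycle C_8, giving the dihedral group D_8.

D_8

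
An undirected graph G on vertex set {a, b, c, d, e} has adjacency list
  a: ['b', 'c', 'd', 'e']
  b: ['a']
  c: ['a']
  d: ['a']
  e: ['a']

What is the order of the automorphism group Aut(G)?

Vertex a has degree 4 and every other vertex has degree 1, so G is the star K_{1,4} with centre a. The 4 leaves are pairwise interchangeable while the centre is fixed, giving Aut(G) = S_4.

24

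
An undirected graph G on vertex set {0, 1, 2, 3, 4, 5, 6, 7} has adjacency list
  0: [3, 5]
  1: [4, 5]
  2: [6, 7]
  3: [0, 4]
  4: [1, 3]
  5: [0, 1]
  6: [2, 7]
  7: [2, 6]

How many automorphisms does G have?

G has two connected components, {0, 1, 3, 4, 5} and {2, 6, 7}; each is 2-regular, so G = C_5 ⊔ C_3. The components are non-isomorphic (different sizes), so Aut(G) = Aut(C_5) × Aut(C_3) = D_5 × D_3 of order 10·6 = 60.

60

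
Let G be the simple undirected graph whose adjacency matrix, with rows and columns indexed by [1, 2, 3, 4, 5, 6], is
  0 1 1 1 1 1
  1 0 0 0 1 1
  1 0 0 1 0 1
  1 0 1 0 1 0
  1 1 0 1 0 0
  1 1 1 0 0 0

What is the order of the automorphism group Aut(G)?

10

Vertex 1 is the unique vertex of degree 5; the remaining 5 vertices each have degree 3 and induce a cycle, so G is the wheel on 6 vertices with hub 1. Every automorphism fixes the hub and acts on the rim 5-cycle, so Aut(G) ≅ Aut(C_5) = D_5 of order 10.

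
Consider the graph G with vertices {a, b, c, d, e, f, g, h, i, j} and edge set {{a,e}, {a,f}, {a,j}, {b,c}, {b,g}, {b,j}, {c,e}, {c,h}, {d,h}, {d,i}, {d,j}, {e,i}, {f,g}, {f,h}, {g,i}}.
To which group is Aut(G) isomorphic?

the symmetric group S_5

G is 3-regular on 10 vertices with no triangles and no 4-cycles (girth 5): this is the Petersen graph. It is a classical fact that the Petersen graph has automorphism group S_5 (order 120), arising from its description as the Kneser graph K(5,2).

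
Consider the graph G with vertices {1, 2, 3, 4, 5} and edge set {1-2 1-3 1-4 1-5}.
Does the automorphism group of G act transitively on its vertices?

Vertex 1 is the only vertex of degree 4, so every automorphism fixes it; G is not vertex-transitive.

No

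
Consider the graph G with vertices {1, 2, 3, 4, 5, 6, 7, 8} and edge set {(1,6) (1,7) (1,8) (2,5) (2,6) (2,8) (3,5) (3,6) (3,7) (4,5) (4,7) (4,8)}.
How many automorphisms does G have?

48

G is 3-regular and bipartite on 2^3 = 8 vertices with girth 4; it is the hypercube graph Q_3. Aut(Q_3) consists of the signed permutations of the 3 coordinate axes: 3! permutations times 2^3 sign flips, so |Aut| = 2^3·3! = 48.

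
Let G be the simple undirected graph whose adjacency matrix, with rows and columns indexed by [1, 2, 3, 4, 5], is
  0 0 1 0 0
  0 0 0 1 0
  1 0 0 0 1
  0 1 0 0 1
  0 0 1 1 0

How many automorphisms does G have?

2

The degree sequence is [1, 1, 2, 2, 2]; the two degree-1 vertices 1 and 2 are the ends of a path, so G = P_5. The only nontrivial automorphism of a path is the end-to-end reflection, so Aut(G) ≅ Z_2.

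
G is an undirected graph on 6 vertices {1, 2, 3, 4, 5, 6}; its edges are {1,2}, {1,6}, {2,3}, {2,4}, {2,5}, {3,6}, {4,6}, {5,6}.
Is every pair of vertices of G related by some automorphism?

No

Automorphisms preserve degree, but G has vertices of degree 2 and vertices of degree 4; no automorphism maps one to the other, so G is not vertex-transitive.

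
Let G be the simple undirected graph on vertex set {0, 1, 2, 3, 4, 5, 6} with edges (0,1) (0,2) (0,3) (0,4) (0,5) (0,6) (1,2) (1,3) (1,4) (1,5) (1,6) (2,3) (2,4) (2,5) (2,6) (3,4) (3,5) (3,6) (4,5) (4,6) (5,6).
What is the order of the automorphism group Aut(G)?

5040

All 7 vertices are pairwise adjacent: G = K_7. Any permutation of the 7 vertices preserves K_7, so Aut(K_7) = S_7 of order 7! = 5040.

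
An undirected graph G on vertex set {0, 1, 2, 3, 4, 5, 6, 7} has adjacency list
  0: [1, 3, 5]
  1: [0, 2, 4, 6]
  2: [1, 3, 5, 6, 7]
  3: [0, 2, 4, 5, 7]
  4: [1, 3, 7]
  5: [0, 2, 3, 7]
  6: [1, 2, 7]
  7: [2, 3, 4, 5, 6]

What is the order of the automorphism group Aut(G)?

The degree sequence is [3, 4, 5, 5, 3, 4, 3, 5]. Checking the degree-preserving permutations of the vertex set shows that none except the identity preserves every edge, so Aut(G) is trivial.

1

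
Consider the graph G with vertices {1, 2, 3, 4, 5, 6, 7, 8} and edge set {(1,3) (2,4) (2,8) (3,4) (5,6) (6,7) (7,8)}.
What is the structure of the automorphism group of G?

C_2

The degree sequence is [1, 2, 2, 2, 1, 2, 2, 2]; the two degree-1 vertices 1 and 5 are the ends of a path, so G = P_8. A path has exactly one nontrivial symmetry — reversal — giving Aut(G) of order 2.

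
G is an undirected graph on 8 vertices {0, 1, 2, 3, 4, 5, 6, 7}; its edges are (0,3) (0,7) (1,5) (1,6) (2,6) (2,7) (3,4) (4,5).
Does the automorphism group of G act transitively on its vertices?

Yes

Every vertex has degree 2 and the graph is connected, so G is the 8-cycle C_8. The automorphisms of the 8-cycle are exactly the symmetries of a regular 8-gon: the dihedral group D_8, |D_8| = 16. Under this action every vertex can be carried to every other, so G is vertex-transitive.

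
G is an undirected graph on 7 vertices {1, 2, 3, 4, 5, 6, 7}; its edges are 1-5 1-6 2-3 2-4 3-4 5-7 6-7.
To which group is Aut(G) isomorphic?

D_4 × D_3

G has two connected components, {1, 5, 6, 7} and {2, 3, 4}; each is 2-regular, so G = C_4 ⊔ C_3. The components are non-isomorphic (different sizes), so Aut(G) = Aut(C_4) × Aut(C_3) = D_4 × D_3 of order 8·6 = 48.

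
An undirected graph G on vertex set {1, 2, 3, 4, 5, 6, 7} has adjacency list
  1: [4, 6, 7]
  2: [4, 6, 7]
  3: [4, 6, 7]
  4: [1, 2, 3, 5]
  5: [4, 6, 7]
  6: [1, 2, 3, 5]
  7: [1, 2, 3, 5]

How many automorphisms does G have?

The vertices split by degree into {4, 6, 7} (degree 4) and {1, 2, 3, 5} (degree 3); every edge runs between the two parts, so G is the complete bipartite graph K_{3,4}. Automorphisms preserve the bipartition setwise (since the parts differ in size) and act as S_4 × S_3 within it; |Aut| = 144.

144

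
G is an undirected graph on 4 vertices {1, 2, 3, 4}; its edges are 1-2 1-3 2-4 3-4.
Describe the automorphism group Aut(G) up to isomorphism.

D_4

G is 2-regular and connected on 4 vertices, i.e. the cycle C_4. The automorphisms of the 4-cycle are exactly the symmetries of a regular 4-gon: the dihedral group D_4, |D_4| = 8.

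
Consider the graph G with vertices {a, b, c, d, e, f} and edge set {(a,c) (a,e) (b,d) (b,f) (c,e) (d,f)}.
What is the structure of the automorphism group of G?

(D_3 × D_3) ⋊ Z_2

G has two connected components, {a, c, e} and {b, d, f}; each is 2-regular, so G = C_3 ⊔ C_3. Aut of a disjoint union of two copies of C_3 is the wreath product D_3 ≀ Z_2, of order 2·6² = 72.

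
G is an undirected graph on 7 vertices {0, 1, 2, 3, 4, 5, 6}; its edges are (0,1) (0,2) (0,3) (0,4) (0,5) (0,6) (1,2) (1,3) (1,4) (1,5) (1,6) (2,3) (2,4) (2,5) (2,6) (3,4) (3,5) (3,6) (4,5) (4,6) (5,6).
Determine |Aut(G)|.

5040

All 7 vertices are pairwise adjacent: G = K_7. Every bijection on the vertex set is an automorphism of K_7; hence Aut(K_7) ≅ S_7, order 5040.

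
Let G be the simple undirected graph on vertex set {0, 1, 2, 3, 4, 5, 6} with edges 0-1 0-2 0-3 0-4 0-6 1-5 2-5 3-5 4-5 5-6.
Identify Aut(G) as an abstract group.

S_2 × S_5

The vertices split by degree into {0, 5} (degree 5) and {1, 2, 3, 4, 6} (degree 2); every edge runs between the two parts, so G is the complete bipartite graph K_{2,5}. Automorphisms preserve the bipartition setwise (since the parts differ in size) and act as S_2 × S_5 within it; |Aut| = 240.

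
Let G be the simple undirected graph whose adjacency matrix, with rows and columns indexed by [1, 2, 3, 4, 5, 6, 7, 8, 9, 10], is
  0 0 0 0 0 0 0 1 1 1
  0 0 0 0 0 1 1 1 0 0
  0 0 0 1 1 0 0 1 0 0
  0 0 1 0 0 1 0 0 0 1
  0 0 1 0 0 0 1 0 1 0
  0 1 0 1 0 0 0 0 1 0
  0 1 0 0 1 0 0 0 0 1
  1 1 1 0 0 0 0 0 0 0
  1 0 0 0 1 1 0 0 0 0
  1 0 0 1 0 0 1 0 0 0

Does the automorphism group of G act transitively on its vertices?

Yes

G is 3-regular on 10 vertices with no triangles and no 4-cycles (girth 5): this is the Petersen graph. It is a classical fact that the Petersen graph has automorphism group S_5 (order 120), arising from its description as the Kneser graph K(5,2). Under this action every vertex can be carried to every other, so G is vertex-transitive.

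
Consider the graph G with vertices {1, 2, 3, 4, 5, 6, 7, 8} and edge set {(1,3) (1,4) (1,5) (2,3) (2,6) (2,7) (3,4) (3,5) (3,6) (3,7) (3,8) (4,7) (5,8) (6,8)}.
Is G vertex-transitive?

No

Vertex 3 is the only vertex of degree 7, so every automorphism fixes it; G is not vertex-transitive.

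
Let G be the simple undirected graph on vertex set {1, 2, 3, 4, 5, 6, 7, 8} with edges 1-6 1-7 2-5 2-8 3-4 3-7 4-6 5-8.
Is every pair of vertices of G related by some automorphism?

G has two connected components, {1, 3, 4, 6, 7} and {2, 5, 8}; each is 2-regular, so G = C_5 ⊔ C_3. The orbit of 1 under Aut(G) is {1, 3, 4, 6, 7}, which does not contain 2, so G is not vertex-transitive.

No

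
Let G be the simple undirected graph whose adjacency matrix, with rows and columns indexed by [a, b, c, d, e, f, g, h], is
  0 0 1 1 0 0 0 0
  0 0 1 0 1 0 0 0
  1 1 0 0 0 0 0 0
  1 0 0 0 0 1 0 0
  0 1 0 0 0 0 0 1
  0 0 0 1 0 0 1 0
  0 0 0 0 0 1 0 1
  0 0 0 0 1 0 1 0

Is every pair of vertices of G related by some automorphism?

Yes

G is 2-regular and connected on 8 vertices, i.e. the cycle C_8. C_8 has 8 rotations and 8 reflections, so Aut(C_8) ≅ D_8 of order 16. Under this action every vertex can be carried to every other, so G is vertex-transitive.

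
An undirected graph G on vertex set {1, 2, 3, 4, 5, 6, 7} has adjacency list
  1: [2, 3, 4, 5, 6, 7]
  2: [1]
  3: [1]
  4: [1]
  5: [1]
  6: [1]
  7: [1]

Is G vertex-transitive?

No

Vertex 1 is the only vertex of degree 6, so every automorphism fixes it; G is not vertex-transitive.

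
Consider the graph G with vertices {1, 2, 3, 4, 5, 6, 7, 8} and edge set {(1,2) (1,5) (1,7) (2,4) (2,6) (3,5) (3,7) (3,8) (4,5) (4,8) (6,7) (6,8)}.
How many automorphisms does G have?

G is 3-regular and bipartite on 2^3 = 8 vertices with girth 4; it is the hypercube graph Q_3. Aut(Q_3) consists of the signed permutations of the 3 coordinate axes: 3! permutations times 2^3 sign flips, so |Aut| = 2^3·3! = 48.

48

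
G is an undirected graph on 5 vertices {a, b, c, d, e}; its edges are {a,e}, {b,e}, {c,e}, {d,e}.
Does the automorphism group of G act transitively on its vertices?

Vertex e is the only vertex of degree 4, so every automorphism fixes it; G is not vertex-transitive.

No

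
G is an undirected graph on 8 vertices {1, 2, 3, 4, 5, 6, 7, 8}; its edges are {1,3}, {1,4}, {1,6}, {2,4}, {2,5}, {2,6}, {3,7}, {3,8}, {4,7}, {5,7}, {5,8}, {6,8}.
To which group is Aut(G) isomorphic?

Z_2^3 ⋊ S_3

G is 3-regular and bipartite on 2^3 = 8 vertices with girth 4; it is the hypercube graph Q_3. The symmetry group of the 3-cube is the hyperoctahedral group B_3 = Z_2 ≀ S_3, of order 2^3·3! = 48.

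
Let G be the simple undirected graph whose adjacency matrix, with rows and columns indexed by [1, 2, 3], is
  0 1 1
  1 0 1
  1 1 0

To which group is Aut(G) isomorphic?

S_3

All 3 vertices are pairwise adjacent: G = K_3. Any permutation of the 3 vertices preserves K_3, so Aut(K_3) = S_3 of order 3! = 6.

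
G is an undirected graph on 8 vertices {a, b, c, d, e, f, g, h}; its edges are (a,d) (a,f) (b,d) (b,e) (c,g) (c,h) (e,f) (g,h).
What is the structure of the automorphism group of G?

D_5 × D_3

G has two connected components, {a, b, d, e, f} and {c, g, h}; each is 2-regular, so G = C_5 ⊔ C_3. The components are non-isomorphic (different sizes), so Aut(G) = Aut(C_5) × Aut(C_3) = D_5 × D_3 of order 10·6 = 60.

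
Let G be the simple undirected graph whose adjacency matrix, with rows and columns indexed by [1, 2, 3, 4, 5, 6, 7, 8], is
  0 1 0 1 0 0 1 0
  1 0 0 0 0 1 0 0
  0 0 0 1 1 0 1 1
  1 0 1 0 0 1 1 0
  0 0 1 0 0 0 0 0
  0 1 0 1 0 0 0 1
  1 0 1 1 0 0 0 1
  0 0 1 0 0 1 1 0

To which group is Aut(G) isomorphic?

The degree sequence is [3, 2, 4, 4, 1, 3, 4, 3]. Checking the degree-preserving permutations of the vertex set shows that none except the identity preserves every edge, so Aut(G) is trivial.

{e}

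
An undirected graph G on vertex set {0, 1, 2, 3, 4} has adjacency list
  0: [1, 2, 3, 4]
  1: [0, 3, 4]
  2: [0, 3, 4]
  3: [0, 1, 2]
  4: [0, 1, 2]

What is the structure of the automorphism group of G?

the dihedral group of order 8

Vertex 0 is the unique vertex of degree 4; the remaining 4 vertices each have degree 3 and induce a cycle, so G is the wheel on 5 vertices with hub 0. Every automorphism fixes the hub and acts on the rim 4-cycle, so Aut(G) ≅ Aut(C_4) = D_4 of order 8.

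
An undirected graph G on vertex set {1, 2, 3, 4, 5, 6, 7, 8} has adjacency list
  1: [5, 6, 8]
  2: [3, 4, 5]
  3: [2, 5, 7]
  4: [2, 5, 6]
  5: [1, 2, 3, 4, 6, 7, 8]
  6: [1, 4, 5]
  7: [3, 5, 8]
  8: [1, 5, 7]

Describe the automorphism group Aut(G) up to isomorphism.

the dihedral group of order 14

Vertex 5 is the unique vertex of degree 7; the remaining 7 vertices each have degree 3 and induce a cycle, so G is the wheel on 8 vertices with hub 5. Every automorphism fixes the hub and acts on the rim 7-cycle, so Aut(G) ≅ Aut(C_7) = D_7 of order 14.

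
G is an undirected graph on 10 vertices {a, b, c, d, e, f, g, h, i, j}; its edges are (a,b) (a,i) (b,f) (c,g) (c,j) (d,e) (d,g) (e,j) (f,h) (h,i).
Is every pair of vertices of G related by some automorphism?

Yes

G has two connected components, {c, d, e, g, j} and {a, b, f, h, i}; each is 2-regular, so G = C_5 ⊔ C_5. Aut of a disjoint union of two copies of C_5 is the wreath product D_5 ≀ Z_2, of order 2·10² = 200. This group acts transitively on the 10 vertices.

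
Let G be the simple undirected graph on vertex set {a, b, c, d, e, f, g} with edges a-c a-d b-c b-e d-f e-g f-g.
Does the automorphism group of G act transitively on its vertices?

Every vertex has degree 2 and the graph is connected, so G is the 7-cycle C_7. The automorphisms of the 7-cycle are exactly the symmetries of a regular 7-gon: the dihedral group D_7, |D_7| = 14. This group acts transitively on the 7 vertices.

Yes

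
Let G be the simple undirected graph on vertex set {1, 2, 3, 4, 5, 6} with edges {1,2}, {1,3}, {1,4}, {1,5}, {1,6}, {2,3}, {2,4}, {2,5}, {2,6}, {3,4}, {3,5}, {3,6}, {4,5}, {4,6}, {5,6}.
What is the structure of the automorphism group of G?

Every vertex has degree 5, so G is the complete graph K_6. Any permutation of the 6 vertices preserves K_6, so Aut(K_6) = S_6 of order 6! = 720.

the symmetric group on 6 letters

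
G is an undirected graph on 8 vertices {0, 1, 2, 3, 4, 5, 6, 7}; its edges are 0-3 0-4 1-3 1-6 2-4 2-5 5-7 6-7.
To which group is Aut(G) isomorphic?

D_8

G is 2-regular and connected on 8 vertices, i.e. the cycle C_8. The automorphisms of the 8-cycle are exactly the symmetries of a regular 8-gon: the dihedral group D_8, |D_8| = 16.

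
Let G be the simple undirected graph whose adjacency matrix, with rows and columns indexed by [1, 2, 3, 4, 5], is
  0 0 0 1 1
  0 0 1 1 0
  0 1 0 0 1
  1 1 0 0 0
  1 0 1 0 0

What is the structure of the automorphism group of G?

Every vertex has degree 2 and the graph is connected, so G is the 5-cycle C_5. The automorphisms of the 5-cycle are exactly the symmetries of a regular 5-gon: the dihedral group D_5, |D_5| = 10.

D_5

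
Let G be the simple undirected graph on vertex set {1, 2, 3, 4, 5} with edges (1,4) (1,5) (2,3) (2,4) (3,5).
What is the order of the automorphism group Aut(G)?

Every vertex has degree 2 and the graph is connected, so G is the 5-cycle C_5. The automorphisms of the 5-cycle are exactly the symmetries of a regular 5-gon: the dihedral group D_5, |D_5| = 10.

10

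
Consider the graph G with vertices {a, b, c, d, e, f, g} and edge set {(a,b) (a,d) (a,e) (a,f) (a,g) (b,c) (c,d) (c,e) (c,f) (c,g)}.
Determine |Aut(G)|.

240

The vertices split by degree into {a, c} (degree 5) and {b, d, e, f, g} (degree 2); every edge runs between the two parts, so G is the complete bipartite graph K_{2,5}. Automorphisms preserve the bipartition setwise (since the parts differ in size) and act as S_2 × S_5 within it; |Aut| = 240.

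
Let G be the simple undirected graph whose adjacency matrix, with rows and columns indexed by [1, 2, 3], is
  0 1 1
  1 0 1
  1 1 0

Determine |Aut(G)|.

6

All 3 vertices are pairwise adjacent: G = K_3. Any permutation of the 3 vertices preserves K_3, so Aut(K_3) = S_3 of order 3! = 6.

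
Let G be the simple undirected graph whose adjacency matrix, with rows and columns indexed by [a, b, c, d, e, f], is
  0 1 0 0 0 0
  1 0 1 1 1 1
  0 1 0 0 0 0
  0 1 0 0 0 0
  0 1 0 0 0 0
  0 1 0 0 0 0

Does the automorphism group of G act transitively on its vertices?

No

Vertex b is the only vertex of degree 5, so every automorphism fixes it; G is not vertex-transitive.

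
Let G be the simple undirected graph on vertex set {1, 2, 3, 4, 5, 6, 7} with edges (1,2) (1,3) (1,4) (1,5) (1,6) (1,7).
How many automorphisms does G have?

720

Vertex 1 has degree 6 and every other vertex has degree 1, so G is the star K_{1,6} with centre 1. Any automorphism fixes the centre and permutes the 6 leaves freely, so Aut(G) ≅ S_6 of order 6! = 720.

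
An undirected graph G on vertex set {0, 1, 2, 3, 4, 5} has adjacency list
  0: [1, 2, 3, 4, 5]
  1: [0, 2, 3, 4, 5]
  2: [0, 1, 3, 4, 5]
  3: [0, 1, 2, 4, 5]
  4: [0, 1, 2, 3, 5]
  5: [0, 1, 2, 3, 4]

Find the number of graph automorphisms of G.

720

Every vertex has degree 5, so G is the complete graph K_6. Every bijection on the vertex set is an automorphism of K_6; hence Aut(K_6) ≅ S_6, order 720.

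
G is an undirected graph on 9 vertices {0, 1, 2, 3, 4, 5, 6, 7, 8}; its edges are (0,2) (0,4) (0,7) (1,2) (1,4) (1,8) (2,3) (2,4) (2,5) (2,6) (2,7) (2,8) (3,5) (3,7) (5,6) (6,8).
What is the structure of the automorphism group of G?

Vertex 2 is the unique vertex of degree 8; the remaining 8 vertices each have degree 3 and induce a cycle, so G is the wheel on 9 vertices with hub 2. With the hub fixed, the remaining symmetry is that of the rim cycle C_8, giving the dihedral group D_8.

D_8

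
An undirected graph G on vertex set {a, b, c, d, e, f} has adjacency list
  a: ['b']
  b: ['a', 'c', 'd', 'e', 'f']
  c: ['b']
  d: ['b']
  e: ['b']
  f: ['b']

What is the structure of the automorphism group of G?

S_5

Vertex b has degree 5 and every other vertex has degree 1, so G is the star K_{1,5} with centre b. Any automorphism fixes the centre and permutes the 5 leaves freely, so Aut(G) ≅ S_5 of order 5! = 120.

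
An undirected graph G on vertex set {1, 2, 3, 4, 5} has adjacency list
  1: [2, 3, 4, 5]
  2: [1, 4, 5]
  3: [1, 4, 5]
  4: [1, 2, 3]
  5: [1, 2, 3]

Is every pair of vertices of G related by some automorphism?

No

Vertex 1 is the only vertex of degree 4, so every automorphism fixes it; G is not vertex-transitive.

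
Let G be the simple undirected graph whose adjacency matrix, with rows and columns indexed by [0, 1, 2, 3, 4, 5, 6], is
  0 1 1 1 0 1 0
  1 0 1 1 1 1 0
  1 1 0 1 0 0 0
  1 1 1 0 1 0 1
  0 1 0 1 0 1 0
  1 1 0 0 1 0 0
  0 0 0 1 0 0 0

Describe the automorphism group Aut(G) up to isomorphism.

Degrees alone do not determine every vertex (e.g. 1 and 3 both have degree 5), but their neighbour-degree multisets differ: N(1) has degrees [3, 3, 3, 4, 5] while N(3) has degrees [1, 3, 3, 4, 5]. Repeating this refinement separates all vertices, so the only automorphism is the identity.

{e}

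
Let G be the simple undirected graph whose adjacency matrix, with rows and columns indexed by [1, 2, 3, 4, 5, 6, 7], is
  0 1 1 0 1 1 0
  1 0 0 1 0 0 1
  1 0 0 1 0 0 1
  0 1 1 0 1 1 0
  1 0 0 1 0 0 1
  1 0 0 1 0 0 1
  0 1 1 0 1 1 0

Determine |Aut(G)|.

144

The vertices split by degree into {1, 4, 7} (degree 4) and {2, 3, 5, 6} (degree 3); every edge runs between the two parts, so G is the complete bipartite graph K_{3,4}. The parts have unequal sizes, so no automorphism swaps them; each part is permuted independently, giving S_3 × S_4 of order 3!·4! = 144.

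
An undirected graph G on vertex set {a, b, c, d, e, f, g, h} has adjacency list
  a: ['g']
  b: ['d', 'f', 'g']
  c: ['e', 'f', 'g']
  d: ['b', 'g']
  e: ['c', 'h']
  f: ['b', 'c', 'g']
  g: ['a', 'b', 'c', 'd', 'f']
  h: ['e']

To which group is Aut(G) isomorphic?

the trivial group

The degree sequence is [1, 3, 3, 2, 2, 3, 5, 1]. Checking the degree-preserving permutations of the vertex set shows that none except the identity preserves every edge, so Aut(G) is trivial.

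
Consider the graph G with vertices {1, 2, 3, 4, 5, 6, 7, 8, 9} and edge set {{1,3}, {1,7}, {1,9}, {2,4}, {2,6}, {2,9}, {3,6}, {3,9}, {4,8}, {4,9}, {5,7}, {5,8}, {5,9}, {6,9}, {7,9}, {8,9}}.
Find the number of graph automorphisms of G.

16

Vertex 9 is the unique vertex of degree 8; the remaining 8 vertices each have degree 3 and induce a cycle, so G is the wheel on 9 vertices with hub 9. With the hub fixed, the remaining symmetry is that of the rim cycle C_8, giving the dihedral group D_8.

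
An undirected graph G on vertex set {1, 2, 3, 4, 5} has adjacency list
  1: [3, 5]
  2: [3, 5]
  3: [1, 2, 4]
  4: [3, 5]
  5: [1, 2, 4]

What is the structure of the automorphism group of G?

The vertices split by degree into {3, 5} (degree 3) and {1, 2, 4} (degree 2); every edge runs between the two parts, so G is the complete bipartite graph K_{2,3}. Automorphisms preserve the bipartition setwise (since the parts differ in size) and act as S_2 × S_3 within it; |Aut| = 12.

S_2 × S_3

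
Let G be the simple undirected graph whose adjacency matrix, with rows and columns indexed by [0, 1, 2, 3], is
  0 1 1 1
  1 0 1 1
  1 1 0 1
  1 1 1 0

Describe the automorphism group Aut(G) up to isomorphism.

All 4 vertices are pairwise adjacent: G = K_4. Any permutation of the 4 vertices preserves K_4, so Aut(K_4) = S_4 of order 4! = 24.

the symmetric group on 4 letters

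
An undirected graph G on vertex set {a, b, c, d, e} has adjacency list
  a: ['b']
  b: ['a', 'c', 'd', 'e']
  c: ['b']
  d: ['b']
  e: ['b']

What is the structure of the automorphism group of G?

the symmetric group on 4 letters

Vertex b has degree 4 and every other vertex has degree 1, so G is the star K_{1,4} with centre b. The 4 leaves are pairwise interchangeable while the centre is fixed, giving Aut(G) = S_4.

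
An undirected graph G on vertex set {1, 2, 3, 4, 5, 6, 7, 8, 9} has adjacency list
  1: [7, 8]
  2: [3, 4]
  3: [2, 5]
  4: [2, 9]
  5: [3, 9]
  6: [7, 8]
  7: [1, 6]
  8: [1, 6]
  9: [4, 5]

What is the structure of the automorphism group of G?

G has two connected components, {2, 3, 4, 5, 9} and {1, 6, 7, 8}; each is 2-regular, so G = C_5 ⊔ C_4. The components are non-isomorphic (different sizes), so Aut(G) = Aut(C_5) × Aut(C_4) = D_5 × D_4 of order 10·8 = 80.

D_5 × D_4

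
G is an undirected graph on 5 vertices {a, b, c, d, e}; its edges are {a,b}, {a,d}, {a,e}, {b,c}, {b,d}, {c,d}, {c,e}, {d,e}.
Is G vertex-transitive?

No

Vertex d is the only vertex of degree 4, so every automorphism fixes it; G is not vertex-transitive.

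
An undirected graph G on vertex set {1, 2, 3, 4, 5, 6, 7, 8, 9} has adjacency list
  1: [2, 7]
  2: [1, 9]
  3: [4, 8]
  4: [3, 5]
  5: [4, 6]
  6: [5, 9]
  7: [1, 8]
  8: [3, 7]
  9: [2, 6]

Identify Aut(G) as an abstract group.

D_9

G is 2-regular and connected on 9 vertices, i.e. the cycle C_9. C_9 has 9 rotations and 9 reflections, so Aut(C_9) ≅ D_9 of order 18.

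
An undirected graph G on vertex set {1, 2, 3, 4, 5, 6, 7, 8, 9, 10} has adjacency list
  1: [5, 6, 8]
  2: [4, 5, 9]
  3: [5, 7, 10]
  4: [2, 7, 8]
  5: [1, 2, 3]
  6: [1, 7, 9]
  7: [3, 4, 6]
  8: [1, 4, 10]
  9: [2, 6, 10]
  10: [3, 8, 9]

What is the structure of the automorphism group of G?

S_5

G is 3-regular on 10 vertices with no triangles and no 4-cycles (girth 5): this is the Petersen graph. It is a classical fact that the Petersen graph has automorphism group S_5 (order 120), arising from its description as the Kneser graph K(5,2).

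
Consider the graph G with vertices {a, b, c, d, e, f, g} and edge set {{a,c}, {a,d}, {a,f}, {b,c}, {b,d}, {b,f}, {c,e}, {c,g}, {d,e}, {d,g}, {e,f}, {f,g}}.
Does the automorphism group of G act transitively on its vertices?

No

Automorphisms preserve degree, but G has vertices of degree 3 and vertices of degree 4; no automorphism maps one to the other, so G is not vertex-transitive.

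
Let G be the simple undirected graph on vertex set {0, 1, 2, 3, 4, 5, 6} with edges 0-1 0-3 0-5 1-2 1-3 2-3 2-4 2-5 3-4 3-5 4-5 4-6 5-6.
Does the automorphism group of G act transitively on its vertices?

No

Vertex 6 is the only vertex of degree 2, so every automorphism fixes it; G is not vertex-transitive.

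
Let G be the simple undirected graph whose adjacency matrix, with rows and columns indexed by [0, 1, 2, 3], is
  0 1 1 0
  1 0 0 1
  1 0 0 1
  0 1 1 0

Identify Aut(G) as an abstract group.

G is 2-regular and bipartite on 2^2 = 4 vertices with girth 4; it is the hypercube graph Q_2. Aut(Q_2) consists of the signed permutations of the 2 coordinate axes: 2! permutations times 2^2 sign flips, so |Aut| = 2^2·2! = 8.

the hyperoctahedral group B_2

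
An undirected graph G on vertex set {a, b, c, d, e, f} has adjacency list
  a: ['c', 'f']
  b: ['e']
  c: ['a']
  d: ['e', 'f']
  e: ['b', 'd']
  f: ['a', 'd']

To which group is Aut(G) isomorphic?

The degree sequence is [2, 1, 1, 2, 2, 2]; the two degree-1 vertices b and c are the ends of a path, so G = P_6. A path has exactly one nontrivial symmetry — reversal — giving Aut(G) of order 2.

Z_2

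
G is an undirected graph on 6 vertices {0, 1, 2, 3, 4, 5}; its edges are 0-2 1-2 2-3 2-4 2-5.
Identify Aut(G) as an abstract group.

the symmetric group on 5 letters

Vertex 2 has degree 5 and every other vertex has degree 1, so G is the star K_{1,5} with centre 2. Any automorphism fixes the centre and permutes the 5 leaves freely, so Aut(G) ≅ S_5 of order 5! = 120.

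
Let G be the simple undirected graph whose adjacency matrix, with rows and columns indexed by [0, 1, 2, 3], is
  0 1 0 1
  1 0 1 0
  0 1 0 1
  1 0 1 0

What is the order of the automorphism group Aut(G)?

G is 2-regular and connected on 4 vertices, i.e. the cycle C_4. C_4 has 4 rotations and 4 reflections, so Aut(C_4) ≅ D_4 of order 8.

8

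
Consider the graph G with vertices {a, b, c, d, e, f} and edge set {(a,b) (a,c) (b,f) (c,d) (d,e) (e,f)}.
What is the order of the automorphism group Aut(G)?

G is 2-regular and connected on 6 vertices, i.e. the cycle C_6. The automorphisms of the 6-cycle are exactly the symmetries of a regular 6-gon: the dihedral group D_6, |D_6| = 12.

12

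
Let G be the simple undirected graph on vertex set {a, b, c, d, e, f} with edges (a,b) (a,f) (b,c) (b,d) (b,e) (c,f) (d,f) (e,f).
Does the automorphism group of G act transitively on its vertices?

Automorphisms preserve degree, but G has vertices of degree 2 and vertices of degree 4; no automorphism maps one to the other, so G is not vertex-transitive.

No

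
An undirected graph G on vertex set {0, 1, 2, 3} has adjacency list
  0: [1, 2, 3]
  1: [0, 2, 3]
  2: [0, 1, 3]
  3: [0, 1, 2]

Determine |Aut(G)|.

Every vertex has degree 3, so G is the complete graph K_4. Every bijection on the vertex set is an automorphism of K_4; hence Aut(K_4) ≅ S_4, order 24.

24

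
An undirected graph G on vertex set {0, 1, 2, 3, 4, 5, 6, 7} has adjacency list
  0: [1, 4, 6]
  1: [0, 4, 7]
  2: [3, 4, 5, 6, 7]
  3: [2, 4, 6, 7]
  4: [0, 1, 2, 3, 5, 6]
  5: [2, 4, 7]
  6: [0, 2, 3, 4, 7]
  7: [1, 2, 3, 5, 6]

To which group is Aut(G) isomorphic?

1

The degree sequence is [3, 3, 5, 4, 6, 3, 5, 5]. Checking the degree-preserving permutations of the vertex set shows that none except the identity preserves every edge, so Aut(G) is trivial.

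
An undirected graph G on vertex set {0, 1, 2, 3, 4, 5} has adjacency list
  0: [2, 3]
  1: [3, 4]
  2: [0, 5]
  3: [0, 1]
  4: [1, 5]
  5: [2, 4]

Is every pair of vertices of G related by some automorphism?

Yes

G is 2-regular and connected on 6 vertices, i.e. the cycle C_6. The automorphisms of the 6-cycle are exactly the symmetries of a regular 6-gon: the dihedral group D_6, |D_6| = 12. This group acts transitively on the 6 vertices.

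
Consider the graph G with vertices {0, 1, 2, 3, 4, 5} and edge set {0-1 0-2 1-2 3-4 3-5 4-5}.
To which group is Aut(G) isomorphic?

D_3 ≀ Z_2

G has two connected components, {0, 1, 2} and {3, 4, 5}; each is 2-regular, so G = C_3 ⊔ C_3. With two isomorphic components, Aut(G) = Aut(C_3) ≀ S_2 = (D_3 × D_3) ⋊ Z_2: permute each cycle by D_3, then optionally swap the two cycles. Order 2·(2·3)² = 72.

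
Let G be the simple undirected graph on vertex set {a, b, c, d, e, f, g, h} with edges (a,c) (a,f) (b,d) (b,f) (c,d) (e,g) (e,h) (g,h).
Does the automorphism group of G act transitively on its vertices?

G has two connected components, {a, b, c, d, f} and {e, g, h}; each is 2-regular, so G = C_5 ⊔ C_3. The orbit of a under Aut(G) is {a, b, c, d, f}, which does not contain e, so G is not vertex-transitive.

No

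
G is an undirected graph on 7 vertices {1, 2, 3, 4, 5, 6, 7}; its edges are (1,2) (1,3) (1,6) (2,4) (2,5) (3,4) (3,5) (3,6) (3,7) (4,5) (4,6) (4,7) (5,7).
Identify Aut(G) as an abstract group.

The degree sequence is [3, 3, 5, 5, 4, 3, 3]. Checking the degree-preserving permutations of the vertex set shows that none except the identity preserves every edge, so Aut(G) is trivial.

the trivial group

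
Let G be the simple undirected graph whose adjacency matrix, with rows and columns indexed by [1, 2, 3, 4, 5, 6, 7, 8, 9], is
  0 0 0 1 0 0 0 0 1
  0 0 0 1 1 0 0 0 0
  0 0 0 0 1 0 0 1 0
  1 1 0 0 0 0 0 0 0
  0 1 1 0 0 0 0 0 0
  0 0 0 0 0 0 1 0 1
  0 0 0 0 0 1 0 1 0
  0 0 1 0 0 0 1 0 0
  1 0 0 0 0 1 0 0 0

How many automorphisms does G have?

18

Every vertex has degree 2 and the graph is connected, so G is the 9-cycle C_9. The automorphisms of the 9-cycle are exactly the symmetries of a regular 9-gon: the dihedral group D_9, |D_9| = 18.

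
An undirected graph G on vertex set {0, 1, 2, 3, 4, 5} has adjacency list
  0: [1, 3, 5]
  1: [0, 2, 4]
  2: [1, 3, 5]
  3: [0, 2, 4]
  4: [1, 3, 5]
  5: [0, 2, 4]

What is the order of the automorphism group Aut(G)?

G is 3-regular and bipartite with parts {0, 2, 4} and {1, 3, 5} (each part is independent and every cross-pair is an edge), so G = K_{3,3}. Each part can be permuted independently (S_3 × S_3) and the two equal-size parts can also be swapped, giving (S_3 × S_3) ⋊ Z_2 of order 2·(3!)² = 72.

72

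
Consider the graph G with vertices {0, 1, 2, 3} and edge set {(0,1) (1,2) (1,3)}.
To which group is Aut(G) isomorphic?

Vertex 1 has degree 3 and every other vertex has degree 1, so G is the star K_{1,3} with centre 1. The 3 leaves are pairwise interchangeable while the centre is fixed, giving Aut(G) = S_3.

S_3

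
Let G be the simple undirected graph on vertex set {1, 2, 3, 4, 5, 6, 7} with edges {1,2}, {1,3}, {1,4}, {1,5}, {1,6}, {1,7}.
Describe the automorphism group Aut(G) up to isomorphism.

Vertex 1 has degree 6 and every other vertex has degree 1, so G is the star K_{1,6} with centre 1. Any automorphism fixes the centre and permutes the 6 leaves freely, so Aut(G) ≅ S_6 of order 6! = 720.

the symmetric group on 6 letters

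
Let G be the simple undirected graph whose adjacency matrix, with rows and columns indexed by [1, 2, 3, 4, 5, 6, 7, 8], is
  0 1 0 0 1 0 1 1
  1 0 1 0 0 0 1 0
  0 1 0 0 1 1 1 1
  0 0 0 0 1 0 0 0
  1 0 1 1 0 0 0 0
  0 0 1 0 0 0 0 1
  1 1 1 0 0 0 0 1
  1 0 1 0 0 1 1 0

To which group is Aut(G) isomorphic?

1

Degrees alone do not determine every vertex (e.g. 1 and 7 both have degree 4), but their neighbour-degree multisets differ: N(1) has degrees [3, 3, 4, 4] while N(7) has degrees [3, 4, 4, 5]. Repeating this refinement separates all vertices, so the only automorphism is the identity.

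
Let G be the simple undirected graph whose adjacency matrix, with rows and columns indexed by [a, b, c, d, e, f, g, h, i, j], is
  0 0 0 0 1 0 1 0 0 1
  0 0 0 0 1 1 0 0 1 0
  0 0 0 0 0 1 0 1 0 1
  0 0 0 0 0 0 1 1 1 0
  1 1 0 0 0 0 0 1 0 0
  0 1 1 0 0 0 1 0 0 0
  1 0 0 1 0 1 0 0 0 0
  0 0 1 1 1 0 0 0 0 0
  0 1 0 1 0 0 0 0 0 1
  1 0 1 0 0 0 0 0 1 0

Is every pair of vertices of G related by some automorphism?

Yes

G is 3-regular on 10 vertices with no triangles and no 4-cycles (girth 5): this is the Petersen graph. Viewing the Petersen graph as the Kneser graph K(5,2) — vertices are 2-subsets of {1,…,5}, edges join disjoint pairs — its automorphisms are exactly the permutations of the 5-element set, so Aut ≅ S_5 of order 120. This group acts transitively on the 10 vertices.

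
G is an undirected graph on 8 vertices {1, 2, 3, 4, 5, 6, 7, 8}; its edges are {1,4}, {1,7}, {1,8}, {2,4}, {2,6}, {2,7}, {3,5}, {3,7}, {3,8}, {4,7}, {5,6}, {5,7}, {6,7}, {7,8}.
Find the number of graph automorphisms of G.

14

Vertex 7 is the unique vertex of degree 7; the remaining 7 vertices each have degree 3 and induce a cycle, so G is the wheel on 8 vertices with hub 7. With the hub fixed, the remaining symmetry is that of the rim cycle C_7, giving the dihedral group D_7.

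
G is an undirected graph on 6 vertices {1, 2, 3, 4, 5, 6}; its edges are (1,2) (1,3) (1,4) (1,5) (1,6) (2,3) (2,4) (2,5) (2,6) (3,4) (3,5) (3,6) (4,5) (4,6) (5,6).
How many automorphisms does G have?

720

Every vertex has degree 5, so G is the complete graph K_6. Every bijection on the vertex set is an automorphism of K_6; hence Aut(K_6) ≅ S_6, order 720.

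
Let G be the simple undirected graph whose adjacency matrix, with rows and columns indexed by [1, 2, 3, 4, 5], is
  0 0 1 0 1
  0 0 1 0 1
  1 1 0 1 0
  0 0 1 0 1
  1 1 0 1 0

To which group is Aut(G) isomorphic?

The vertices split by degree into {3, 5} (degree 3) and {1, 2, 4} (degree 2); every edge runs between the two parts, so G is the complete bipartite graph K_{2,3}. The parts have unequal sizes, so no automorphism swaps them; each part is permuted independently, giving S_2 × S_3 of order 2!·3! = 12.

S_2 × S_3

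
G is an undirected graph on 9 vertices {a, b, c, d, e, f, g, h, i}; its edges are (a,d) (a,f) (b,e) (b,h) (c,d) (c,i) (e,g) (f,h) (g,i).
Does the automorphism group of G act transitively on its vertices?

Yes

G is 2-regular and connected on 9 vertices, i.e. the cycle C_9. C_9 has 9 rotations and 9 reflections, so Aut(C_9) ≅ D_9 of order 18. This group acts transitively on the 9 vertices.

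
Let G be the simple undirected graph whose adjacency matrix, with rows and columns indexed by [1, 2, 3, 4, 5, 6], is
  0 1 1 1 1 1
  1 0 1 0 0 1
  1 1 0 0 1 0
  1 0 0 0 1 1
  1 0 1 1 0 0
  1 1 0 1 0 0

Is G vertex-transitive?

Vertex 1 is the only vertex of degree 5, so every automorphism fixes it; G is not vertex-transitive.

No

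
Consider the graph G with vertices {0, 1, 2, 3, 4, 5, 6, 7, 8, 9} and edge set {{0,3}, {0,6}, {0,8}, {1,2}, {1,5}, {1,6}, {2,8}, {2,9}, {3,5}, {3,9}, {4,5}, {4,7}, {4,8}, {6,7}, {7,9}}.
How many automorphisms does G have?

120

G is 3-regular on 10 vertices with no triangles and no 4-cycles (girth 5): this is the Petersen graph. It is a classical fact that the Petersen graph has automorphism group S_5 (order 120), arising from its description as the Kneser graph K(5,2).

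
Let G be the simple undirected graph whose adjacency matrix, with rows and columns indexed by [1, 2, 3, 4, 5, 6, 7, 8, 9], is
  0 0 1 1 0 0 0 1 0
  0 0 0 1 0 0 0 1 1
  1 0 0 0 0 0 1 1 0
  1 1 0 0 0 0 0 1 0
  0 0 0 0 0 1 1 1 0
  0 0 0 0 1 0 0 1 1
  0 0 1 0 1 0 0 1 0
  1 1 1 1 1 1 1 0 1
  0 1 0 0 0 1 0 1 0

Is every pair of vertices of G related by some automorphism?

Vertex 8 is the only vertex of degree 8, so every automorphism fixes it; G is not vertex-transitive.

No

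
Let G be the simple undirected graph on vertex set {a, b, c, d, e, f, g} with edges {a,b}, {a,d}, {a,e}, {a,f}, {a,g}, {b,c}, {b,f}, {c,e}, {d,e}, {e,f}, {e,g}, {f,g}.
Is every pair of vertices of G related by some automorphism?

No

Vertex f is the only vertex of degree 4, so every automorphism fixes it; G is not vertex-transitive.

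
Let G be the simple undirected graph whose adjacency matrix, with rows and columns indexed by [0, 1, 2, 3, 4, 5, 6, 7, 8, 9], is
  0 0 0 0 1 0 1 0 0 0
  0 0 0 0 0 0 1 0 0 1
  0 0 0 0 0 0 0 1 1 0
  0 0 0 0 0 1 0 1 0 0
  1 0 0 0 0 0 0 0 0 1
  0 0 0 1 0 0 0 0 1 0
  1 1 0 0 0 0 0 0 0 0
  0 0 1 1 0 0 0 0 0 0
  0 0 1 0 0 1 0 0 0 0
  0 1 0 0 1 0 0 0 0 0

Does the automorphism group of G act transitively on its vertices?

Yes

G has two connected components, {2, 3, 5, 7, 8} and {0, 1, 4, 6, 9}; each is 2-regular, so G = C_5 ⊔ C_5. Aut of a disjoint union of two copies of C_5 is the wreath product D_5 ≀ Z_2, of order 2·10² = 200. Under this action every vertex can be carried to every other, so G is vertex-transitive.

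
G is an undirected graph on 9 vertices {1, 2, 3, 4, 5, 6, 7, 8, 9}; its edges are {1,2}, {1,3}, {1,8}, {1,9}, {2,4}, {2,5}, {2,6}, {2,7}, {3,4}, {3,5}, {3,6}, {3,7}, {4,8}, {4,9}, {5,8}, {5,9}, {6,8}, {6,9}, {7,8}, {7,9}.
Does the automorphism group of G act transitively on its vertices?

Automorphisms preserve degree, but G has vertices of degree 4 and vertices of degree 5; no automorphism maps one to the other, so G is not vertex-transitive.

No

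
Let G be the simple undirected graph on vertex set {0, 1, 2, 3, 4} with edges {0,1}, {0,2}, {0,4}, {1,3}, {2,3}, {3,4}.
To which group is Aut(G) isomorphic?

The vertices split by degree into {0, 3} (degree 3) and {1, 2, 4} (degree 2); every edge runs between the two parts, so G is the complete bipartite graph K_{2,3}. The parts have unequal sizes, so no automorphism swaps them; each part is permuted independently, giving S_2 × S_3 of order 2!·3! = 12.

S_2 × S_3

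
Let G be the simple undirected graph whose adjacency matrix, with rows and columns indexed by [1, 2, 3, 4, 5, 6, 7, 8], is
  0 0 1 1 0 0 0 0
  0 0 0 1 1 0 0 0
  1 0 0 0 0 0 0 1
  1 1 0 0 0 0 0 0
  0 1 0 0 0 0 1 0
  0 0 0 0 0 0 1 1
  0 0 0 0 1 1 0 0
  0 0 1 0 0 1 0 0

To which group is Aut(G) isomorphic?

Every vertex has degree 2 and the graph is connected, so G is the 8-cycle C_8. C_8 has 8 rotations and 8 reflections, so Aut(C_8) ≅ D_8 of order 16.

the dihedral group of order 16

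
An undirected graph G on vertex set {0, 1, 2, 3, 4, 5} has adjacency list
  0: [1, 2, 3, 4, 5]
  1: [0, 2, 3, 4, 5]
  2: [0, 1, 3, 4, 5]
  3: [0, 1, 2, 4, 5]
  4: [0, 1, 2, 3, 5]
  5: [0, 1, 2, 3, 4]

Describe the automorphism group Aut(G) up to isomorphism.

S_6

Every vertex has degree 5, so G is the complete graph K_6. Any permutation of the 6 vertices preserves K_6, so Aut(K_6) = S_6 of order 6! = 720.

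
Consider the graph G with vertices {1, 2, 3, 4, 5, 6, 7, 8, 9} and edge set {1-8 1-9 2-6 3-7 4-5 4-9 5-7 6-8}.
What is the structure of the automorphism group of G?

The degree sequence is [2, 1, 1, 2, 2, 2, 2, 2, 2]; the two degree-1 vertices 2 and 3 are the ends of a path, so G = P_9. A path has exactly one nontrivial symmetry — reversal — giving Aut(G) of order 2.

Z_2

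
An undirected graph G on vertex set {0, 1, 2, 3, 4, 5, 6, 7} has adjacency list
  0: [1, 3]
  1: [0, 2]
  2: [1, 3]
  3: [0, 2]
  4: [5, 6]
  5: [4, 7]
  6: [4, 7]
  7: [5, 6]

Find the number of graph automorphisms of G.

G has two connected components, {4, 5, 6, 7} and {0, 1, 2, 3}; each is 2-regular, so G = C_4 ⊔ C_4. With two isomorphic components, Aut(G) = Aut(C_4) ≀ S_2 = (D_4 × D_4) ⋊ Z_2: permute each cycle by D_4, then optionally swap the two cycles. Order 2·(2·4)² = 128.

128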